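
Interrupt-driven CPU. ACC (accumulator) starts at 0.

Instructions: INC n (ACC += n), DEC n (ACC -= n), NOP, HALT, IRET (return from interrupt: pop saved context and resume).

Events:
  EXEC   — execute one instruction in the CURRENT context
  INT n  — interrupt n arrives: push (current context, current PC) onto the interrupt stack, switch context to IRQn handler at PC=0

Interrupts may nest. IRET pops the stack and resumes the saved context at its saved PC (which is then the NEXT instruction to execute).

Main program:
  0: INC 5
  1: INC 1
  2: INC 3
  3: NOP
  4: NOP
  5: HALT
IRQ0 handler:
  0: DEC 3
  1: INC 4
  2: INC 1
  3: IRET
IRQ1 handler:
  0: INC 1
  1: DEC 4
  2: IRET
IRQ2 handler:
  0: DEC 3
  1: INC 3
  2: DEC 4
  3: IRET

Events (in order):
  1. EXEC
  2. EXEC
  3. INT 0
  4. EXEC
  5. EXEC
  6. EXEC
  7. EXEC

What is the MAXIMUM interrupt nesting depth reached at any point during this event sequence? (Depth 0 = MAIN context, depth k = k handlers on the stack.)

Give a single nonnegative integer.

Event 1 (EXEC): [MAIN] PC=0: INC 5 -> ACC=5 [depth=0]
Event 2 (EXEC): [MAIN] PC=1: INC 1 -> ACC=6 [depth=0]
Event 3 (INT 0): INT 0 arrives: push (MAIN, PC=2), enter IRQ0 at PC=0 (depth now 1) [depth=1]
Event 4 (EXEC): [IRQ0] PC=0: DEC 3 -> ACC=3 [depth=1]
Event 5 (EXEC): [IRQ0] PC=1: INC 4 -> ACC=7 [depth=1]
Event 6 (EXEC): [IRQ0] PC=2: INC 1 -> ACC=8 [depth=1]
Event 7 (EXEC): [IRQ0] PC=3: IRET -> resume MAIN at PC=2 (depth now 0) [depth=0]
Max depth observed: 1

Answer: 1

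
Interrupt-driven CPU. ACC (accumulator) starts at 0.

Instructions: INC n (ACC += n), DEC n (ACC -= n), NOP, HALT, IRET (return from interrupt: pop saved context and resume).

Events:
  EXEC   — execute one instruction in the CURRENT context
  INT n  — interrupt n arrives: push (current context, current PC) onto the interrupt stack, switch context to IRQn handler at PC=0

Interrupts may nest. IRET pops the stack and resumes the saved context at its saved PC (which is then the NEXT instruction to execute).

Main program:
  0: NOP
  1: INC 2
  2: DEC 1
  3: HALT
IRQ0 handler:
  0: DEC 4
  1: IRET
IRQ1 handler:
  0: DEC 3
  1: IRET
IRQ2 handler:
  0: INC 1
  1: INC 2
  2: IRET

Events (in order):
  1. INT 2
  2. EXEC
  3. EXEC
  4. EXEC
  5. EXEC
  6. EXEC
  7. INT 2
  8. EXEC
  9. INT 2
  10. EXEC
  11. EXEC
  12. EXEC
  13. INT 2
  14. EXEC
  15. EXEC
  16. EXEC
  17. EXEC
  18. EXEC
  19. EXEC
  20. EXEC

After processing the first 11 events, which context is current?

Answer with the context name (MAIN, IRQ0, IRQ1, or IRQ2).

Answer: IRQ2

Derivation:
Event 1 (INT 2): INT 2 arrives: push (MAIN, PC=0), enter IRQ2 at PC=0 (depth now 1)
Event 2 (EXEC): [IRQ2] PC=0: INC 1 -> ACC=1
Event 3 (EXEC): [IRQ2] PC=1: INC 2 -> ACC=3
Event 4 (EXEC): [IRQ2] PC=2: IRET -> resume MAIN at PC=0 (depth now 0)
Event 5 (EXEC): [MAIN] PC=0: NOP
Event 6 (EXEC): [MAIN] PC=1: INC 2 -> ACC=5
Event 7 (INT 2): INT 2 arrives: push (MAIN, PC=2), enter IRQ2 at PC=0 (depth now 1)
Event 8 (EXEC): [IRQ2] PC=0: INC 1 -> ACC=6
Event 9 (INT 2): INT 2 arrives: push (IRQ2, PC=1), enter IRQ2 at PC=0 (depth now 2)
Event 10 (EXEC): [IRQ2] PC=0: INC 1 -> ACC=7
Event 11 (EXEC): [IRQ2] PC=1: INC 2 -> ACC=9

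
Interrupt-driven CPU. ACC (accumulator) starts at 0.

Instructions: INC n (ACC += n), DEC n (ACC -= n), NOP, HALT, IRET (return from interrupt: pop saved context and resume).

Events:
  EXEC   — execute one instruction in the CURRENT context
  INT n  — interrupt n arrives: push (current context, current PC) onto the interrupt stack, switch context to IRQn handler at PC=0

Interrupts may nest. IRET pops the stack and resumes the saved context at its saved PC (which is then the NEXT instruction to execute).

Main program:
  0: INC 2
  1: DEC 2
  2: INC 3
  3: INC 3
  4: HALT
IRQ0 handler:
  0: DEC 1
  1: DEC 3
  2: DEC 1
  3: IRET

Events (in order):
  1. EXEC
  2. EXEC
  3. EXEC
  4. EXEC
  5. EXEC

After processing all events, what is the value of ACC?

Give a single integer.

Answer: 6

Derivation:
Event 1 (EXEC): [MAIN] PC=0: INC 2 -> ACC=2
Event 2 (EXEC): [MAIN] PC=1: DEC 2 -> ACC=0
Event 3 (EXEC): [MAIN] PC=2: INC 3 -> ACC=3
Event 4 (EXEC): [MAIN] PC=3: INC 3 -> ACC=6
Event 5 (EXEC): [MAIN] PC=4: HALT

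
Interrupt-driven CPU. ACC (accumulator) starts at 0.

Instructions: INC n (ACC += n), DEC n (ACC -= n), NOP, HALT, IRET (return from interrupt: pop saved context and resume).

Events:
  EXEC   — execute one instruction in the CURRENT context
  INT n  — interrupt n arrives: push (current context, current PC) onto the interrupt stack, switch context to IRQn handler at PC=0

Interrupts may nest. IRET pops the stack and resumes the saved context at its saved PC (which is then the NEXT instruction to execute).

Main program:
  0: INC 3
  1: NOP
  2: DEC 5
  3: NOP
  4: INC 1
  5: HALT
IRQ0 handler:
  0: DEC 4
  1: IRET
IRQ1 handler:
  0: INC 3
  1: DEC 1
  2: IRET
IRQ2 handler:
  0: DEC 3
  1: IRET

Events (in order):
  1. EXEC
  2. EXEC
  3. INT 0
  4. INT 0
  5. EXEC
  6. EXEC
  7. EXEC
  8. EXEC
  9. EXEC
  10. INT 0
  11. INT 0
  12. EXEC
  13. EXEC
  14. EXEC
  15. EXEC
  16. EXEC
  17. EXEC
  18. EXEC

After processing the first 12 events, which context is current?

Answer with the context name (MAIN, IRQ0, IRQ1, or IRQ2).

Answer: IRQ0

Derivation:
Event 1 (EXEC): [MAIN] PC=0: INC 3 -> ACC=3
Event 2 (EXEC): [MAIN] PC=1: NOP
Event 3 (INT 0): INT 0 arrives: push (MAIN, PC=2), enter IRQ0 at PC=0 (depth now 1)
Event 4 (INT 0): INT 0 arrives: push (IRQ0, PC=0), enter IRQ0 at PC=0 (depth now 2)
Event 5 (EXEC): [IRQ0] PC=0: DEC 4 -> ACC=-1
Event 6 (EXEC): [IRQ0] PC=1: IRET -> resume IRQ0 at PC=0 (depth now 1)
Event 7 (EXEC): [IRQ0] PC=0: DEC 4 -> ACC=-5
Event 8 (EXEC): [IRQ0] PC=1: IRET -> resume MAIN at PC=2 (depth now 0)
Event 9 (EXEC): [MAIN] PC=2: DEC 5 -> ACC=-10
Event 10 (INT 0): INT 0 arrives: push (MAIN, PC=3), enter IRQ0 at PC=0 (depth now 1)
Event 11 (INT 0): INT 0 arrives: push (IRQ0, PC=0), enter IRQ0 at PC=0 (depth now 2)
Event 12 (EXEC): [IRQ0] PC=0: DEC 4 -> ACC=-14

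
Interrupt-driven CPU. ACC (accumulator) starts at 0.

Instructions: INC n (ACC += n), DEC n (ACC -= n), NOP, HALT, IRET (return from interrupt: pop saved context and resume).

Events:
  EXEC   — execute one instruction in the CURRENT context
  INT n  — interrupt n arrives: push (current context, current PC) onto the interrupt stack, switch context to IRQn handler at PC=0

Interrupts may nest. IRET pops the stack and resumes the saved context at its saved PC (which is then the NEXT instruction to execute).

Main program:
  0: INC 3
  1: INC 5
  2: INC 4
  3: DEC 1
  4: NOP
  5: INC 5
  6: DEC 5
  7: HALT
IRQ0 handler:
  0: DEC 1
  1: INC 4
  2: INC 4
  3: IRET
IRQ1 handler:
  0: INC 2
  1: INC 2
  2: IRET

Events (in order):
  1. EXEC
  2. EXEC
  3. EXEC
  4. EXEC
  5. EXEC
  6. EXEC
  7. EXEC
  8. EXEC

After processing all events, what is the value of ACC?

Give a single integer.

Answer: 11

Derivation:
Event 1 (EXEC): [MAIN] PC=0: INC 3 -> ACC=3
Event 2 (EXEC): [MAIN] PC=1: INC 5 -> ACC=8
Event 3 (EXEC): [MAIN] PC=2: INC 4 -> ACC=12
Event 4 (EXEC): [MAIN] PC=3: DEC 1 -> ACC=11
Event 5 (EXEC): [MAIN] PC=4: NOP
Event 6 (EXEC): [MAIN] PC=5: INC 5 -> ACC=16
Event 7 (EXEC): [MAIN] PC=6: DEC 5 -> ACC=11
Event 8 (EXEC): [MAIN] PC=7: HALT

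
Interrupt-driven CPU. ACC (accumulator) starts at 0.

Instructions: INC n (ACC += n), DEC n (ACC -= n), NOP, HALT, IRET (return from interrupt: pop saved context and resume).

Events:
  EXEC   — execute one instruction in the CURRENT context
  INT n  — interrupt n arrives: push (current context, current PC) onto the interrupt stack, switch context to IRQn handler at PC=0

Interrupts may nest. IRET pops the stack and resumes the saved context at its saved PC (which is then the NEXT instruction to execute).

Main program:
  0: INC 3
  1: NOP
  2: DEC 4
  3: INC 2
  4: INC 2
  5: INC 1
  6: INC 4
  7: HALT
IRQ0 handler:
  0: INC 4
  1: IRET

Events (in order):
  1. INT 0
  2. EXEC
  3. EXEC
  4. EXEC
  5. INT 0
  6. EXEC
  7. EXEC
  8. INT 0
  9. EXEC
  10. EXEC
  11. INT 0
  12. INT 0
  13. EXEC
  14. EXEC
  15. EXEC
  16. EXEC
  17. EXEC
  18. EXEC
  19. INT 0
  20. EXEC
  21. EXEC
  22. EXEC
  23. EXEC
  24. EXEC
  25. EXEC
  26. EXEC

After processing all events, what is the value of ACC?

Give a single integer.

Answer: 32

Derivation:
Event 1 (INT 0): INT 0 arrives: push (MAIN, PC=0), enter IRQ0 at PC=0 (depth now 1)
Event 2 (EXEC): [IRQ0] PC=0: INC 4 -> ACC=4
Event 3 (EXEC): [IRQ0] PC=1: IRET -> resume MAIN at PC=0 (depth now 0)
Event 4 (EXEC): [MAIN] PC=0: INC 3 -> ACC=7
Event 5 (INT 0): INT 0 arrives: push (MAIN, PC=1), enter IRQ0 at PC=0 (depth now 1)
Event 6 (EXEC): [IRQ0] PC=0: INC 4 -> ACC=11
Event 7 (EXEC): [IRQ0] PC=1: IRET -> resume MAIN at PC=1 (depth now 0)
Event 8 (INT 0): INT 0 arrives: push (MAIN, PC=1), enter IRQ0 at PC=0 (depth now 1)
Event 9 (EXEC): [IRQ0] PC=0: INC 4 -> ACC=15
Event 10 (EXEC): [IRQ0] PC=1: IRET -> resume MAIN at PC=1 (depth now 0)
Event 11 (INT 0): INT 0 arrives: push (MAIN, PC=1), enter IRQ0 at PC=0 (depth now 1)
Event 12 (INT 0): INT 0 arrives: push (IRQ0, PC=0), enter IRQ0 at PC=0 (depth now 2)
Event 13 (EXEC): [IRQ0] PC=0: INC 4 -> ACC=19
Event 14 (EXEC): [IRQ0] PC=1: IRET -> resume IRQ0 at PC=0 (depth now 1)
Event 15 (EXEC): [IRQ0] PC=0: INC 4 -> ACC=23
Event 16 (EXEC): [IRQ0] PC=1: IRET -> resume MAIN at PC=1 (depth now 0)
Event 17 (EXEC): [MAIN] PC=1: NOP
Event 18 (EXEC): [MAIN] PC=2: DEC 4 -> ACC=19
Event 19 (INT 0): INT 0 arrives: push (MAIN, PC=3), enter IRQ0 at PC=0 (depth now 1)
Event 20 (EXEC): [IRQ0] PC=0: INC 4 -> ACC=23
Event 21 (EXEC): [IRQ0] PC=1: IRET -> resume MAIN at PC=3 (depth now 0)
Event 22 (EXEC): [MAIN] PC=3: INC 2 -> ACC=25
Event 23 (EXEC): [MAIN] PC=4: INC 2 -> ACC=27
Event 24 (EXEC): [MAIN] PC=5: INC 1 -> ACC=28
Event 25 (EXEC): [MAIN] PC=6: INC 4 -> ACC=32
Event 26 (EXEC): [MAIN] PC=7: HALT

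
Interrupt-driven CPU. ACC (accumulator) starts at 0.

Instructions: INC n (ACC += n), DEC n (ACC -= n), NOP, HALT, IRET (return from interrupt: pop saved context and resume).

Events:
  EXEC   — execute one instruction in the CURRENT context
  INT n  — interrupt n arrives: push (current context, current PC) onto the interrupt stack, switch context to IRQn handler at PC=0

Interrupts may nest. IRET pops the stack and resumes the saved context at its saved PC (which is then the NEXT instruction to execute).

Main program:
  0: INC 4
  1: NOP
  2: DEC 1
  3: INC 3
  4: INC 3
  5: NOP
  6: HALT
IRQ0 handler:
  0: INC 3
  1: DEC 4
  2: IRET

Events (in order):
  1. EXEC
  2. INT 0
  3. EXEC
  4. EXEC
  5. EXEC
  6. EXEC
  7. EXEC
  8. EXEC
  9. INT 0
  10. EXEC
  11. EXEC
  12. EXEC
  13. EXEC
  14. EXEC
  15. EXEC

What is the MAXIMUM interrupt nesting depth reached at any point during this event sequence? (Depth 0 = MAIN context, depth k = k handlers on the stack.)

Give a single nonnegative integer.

Answer: 1

Derivation:
Event 1 (EXEC): [MAIN] PC=0: INC 4 -> ACC=4 [depth=0]
Event 2 (INT 0): INT 0 arrives: push (MAIN, PC=1), enter IRQ0 at PC=0 (depth now 1) [depth=1]
Event 3 (EXEC): [IRQ0] PC=0: INC 3 -> ACC=7 [depth=1]
Event 4 (EXEC): [IRQ0] PC=1: DEC 4 -> ACC=3 [depth=1]
Event 5 (EXEC): [IRQ0] PC=2: IRET -> resume MAIN at PC=1 (depth now 0) [depth=0]
Event 6 (EXEC): [MAIN] PC=1: NOP [depth=0]
Event 7 (EXEC): [MAIN] PC=2: DEC 1 -> ACC=2 [depth=0]
Event 8 (EXEC): [MAIN] PC=3: INC 3 -> ACC=5 [depth=0]
Event 9 (INT 0): INT 0 arrives: push (MAIN, PC=4), enter IRQ0 at PC=0 (depth now 1) [depth=1]
Event 10 (EXEC): [IRQ0] PC=0: INC 3 -> ACC=8 [depth=1]
Event 11 (EXEC): [IRQ0] PC=1: DEC 4 -> ACC=4 [depth=1]
Event 12 (EXEC): [IRQ0] PC=2: IRET -> resume MAIN at PC=4 (depth now 0) [depth=0]
Event 13 (EXEC): [MAIN] PC=4: INC 3 -> ACC=7 [depth=0]
Event 14 (EXEC): [MAIN] PC=5: NOP [depth=0]
Event 15 (EXEC): [MAIN] PC=6: HALT [depth=0]
Max depth observed: 1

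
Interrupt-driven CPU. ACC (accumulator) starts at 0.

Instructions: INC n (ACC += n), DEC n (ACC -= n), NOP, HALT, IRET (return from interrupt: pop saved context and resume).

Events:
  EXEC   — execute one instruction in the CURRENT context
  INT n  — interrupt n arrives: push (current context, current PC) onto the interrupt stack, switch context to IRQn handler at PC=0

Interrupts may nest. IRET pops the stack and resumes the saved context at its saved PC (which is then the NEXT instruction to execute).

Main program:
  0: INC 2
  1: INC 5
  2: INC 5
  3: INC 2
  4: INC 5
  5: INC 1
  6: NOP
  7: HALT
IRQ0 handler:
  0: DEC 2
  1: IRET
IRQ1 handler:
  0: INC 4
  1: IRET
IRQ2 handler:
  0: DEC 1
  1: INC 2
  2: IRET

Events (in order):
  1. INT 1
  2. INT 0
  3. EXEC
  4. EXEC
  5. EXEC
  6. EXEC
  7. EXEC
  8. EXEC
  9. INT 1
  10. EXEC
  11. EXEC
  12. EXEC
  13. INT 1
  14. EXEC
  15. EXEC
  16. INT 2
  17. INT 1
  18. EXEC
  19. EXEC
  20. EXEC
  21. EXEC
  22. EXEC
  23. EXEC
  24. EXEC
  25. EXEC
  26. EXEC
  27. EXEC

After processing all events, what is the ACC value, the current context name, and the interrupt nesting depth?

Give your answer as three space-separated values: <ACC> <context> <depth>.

Answer: 35 MAIN 0

Derivation:
Event 1 (INT 1): INT 1 arrives: push (MAIN, PC=0), enter IRQ1 at PC=0 (depth now 1)
Event 2 (INT 0): INT 0 arrives: push (IRQ1, PC=0), enter IRQ0 at PC=0 (depth now 2)
Event 3 (EXEC): [IRQ0] PC=0: DEC 2 -> ACC=-2
Event 4 (EXEC): [IRQ0] PC=1: IRET -> resume IRQ1 at PC=0 (depth now 1)
Event 5 (EXEC): [IRQ1] PC=0: INC 4 -> ACC=2
Event 6 (EXEC): [IRQ1] PC=1: IRET -> resume MAIN at PC=0 (depth now 0)
Event 7 (EXEC): [MAIN] PC=0: INC 2 -> ACC=4
Event 8 (EXEC): [MAIN] PC=1: INC 5 -> ACC=9
Event 9 (INT 1): INT 1 arrives: push (MAIN, PC=2), enter IRQ1 at PC=0 (depth now 1)
Event 10 (EXEC): [IRQ1] PC=0: INC 4 -> ACC=13
Event 11 (EXEC): [IRQ1] PC=1: IRET -> resume MAIN at PC=2 (depth now 0)
Event 12 (EXEC): [MAIN] PC=2: INC 5 -> ACC=18
Event 13 (INT 1): INT 1 arrives: push (MAIN, PC=3), enter IRQ1 at PC=0 (depth now 1)
Event 14 (EXEC): [IRQ1] PC=0: INC 4 -> ACC=22
Event 15 (EXEC): [IRQ1] PC=1: IRET -> resume MAIN at PC=3 (depth now 0)
Event 16 (INT 2): INT 2 arrives: push (MAIN, PC=3), enter IRQ2 at PC=0 (depth now 1)
Event 17 (INT 1): INT 1 arrives: push (IRQ2, PC=0), enter IRQ1 at PC=0 (depth now 2)
Event 18 (EXEC): [IRQ1] PC=0: INC 4 -> ACC=26
Event 19 (EXEC): [IRQ1] PC=1: IRET -> resume IRQ2 at PC=0 (depth now 1)
Event 20 (EXEC): [IRQ2] PC=0: DEC 1 -> ACC=25
Event 21 (EXEC): [IRQ2] PC=1: INC 2 -> ACC=27
Event 22 (EXEC): [IRQ2] PC=2: IRET -> resume MAIN at PC=3 (depth now 0)
Event 23 (EXEC): [MAIN] PC=3: INC 2 -> ACC=29
Event 24 (EXEC): [MAIN] PC=4: INC 5 -> ACC=34
Event 25 (EXEC): [MAIN] PC=5: INC 1 -> ACC=35
Event 26 (EXEC): [MAIN] PC=6: NOP
Event 27 (EXEC): [MAIN] PC=7: HALT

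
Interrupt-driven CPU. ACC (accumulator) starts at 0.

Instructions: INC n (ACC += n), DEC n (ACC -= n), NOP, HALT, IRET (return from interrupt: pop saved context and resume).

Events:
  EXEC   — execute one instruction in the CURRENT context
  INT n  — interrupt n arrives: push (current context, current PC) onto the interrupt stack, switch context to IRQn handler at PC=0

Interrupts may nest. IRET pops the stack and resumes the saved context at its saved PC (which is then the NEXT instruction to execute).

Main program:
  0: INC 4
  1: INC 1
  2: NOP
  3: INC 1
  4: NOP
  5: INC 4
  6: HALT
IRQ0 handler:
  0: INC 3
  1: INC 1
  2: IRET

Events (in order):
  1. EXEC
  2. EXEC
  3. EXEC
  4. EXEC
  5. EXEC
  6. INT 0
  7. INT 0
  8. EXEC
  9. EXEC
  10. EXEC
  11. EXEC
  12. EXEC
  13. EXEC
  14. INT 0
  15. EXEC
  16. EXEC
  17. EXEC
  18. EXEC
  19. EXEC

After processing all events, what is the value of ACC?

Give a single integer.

Event 1 (EXEC): [MAIN] PC=0: INC 4 -> ACC=4
Event 2 (EXEC): [MAIN] PC=1: INC 1 -> ACC=5
Event 3 (EXEC): [MAIN] PC=2: NOP
Event 4 (EXEC): [MAIN] PC=3: INC 1 -> ACC=6
Event 5 (EXEC): [MAIN] PC=4: NOP
Event 6 (INT 0): INT 0 arrives: push (MAIN, PC=5), enter IRQ0 at PC=0 (depth now 1)
Event 7 (INT 0): INT 0 arrives: push (IRQ0, PC=0), enter IRQ0 at PC=0 (depth now 2)
Event 8 (EXEC): [IRQ0] PC=0: INC 3 -> ACC=9
Event 9 (EXEC): [IRQ0] PC=1: INC 1 -> ACC=10
Event 10 (EXEC): [IRQ0] PC=2: IRET -> resume IRQ0 at PC=0 (depth now 1)
Event 11 (EXEC): [IRQ0] PC=0: INC 3 -> ACC=13
Event 12 (EXEC): [IRQ0] PC=1: INC 1 -> ACC=14
Event 13 (EXEC): [IRQ0] PC=2: IRET -> resume MAIN at PC=5 (depth now 0)
Event 14 (INT 0): INT 0 arrives: push (MAIN, PC=5), enter IRQ0 at PC=0 (depth now 1)
Event 15 (EXEC): [IRQ0] PC=0: INC 3 -> ACC=17
Event 16 (EXEC): [IRQ0] PC=1: INC 1 -> ACC=18
Event 17 (EXEC): [IRQ0] PC=2: IRET -> resume MAIN at PC=5 (depth now 0)
Event 18 (EXEC): [MAIN] PC=5: INC 4 -> ACC=22
Event 19 (EXEC): [MAIN] PC=6: HALT

Answer: 22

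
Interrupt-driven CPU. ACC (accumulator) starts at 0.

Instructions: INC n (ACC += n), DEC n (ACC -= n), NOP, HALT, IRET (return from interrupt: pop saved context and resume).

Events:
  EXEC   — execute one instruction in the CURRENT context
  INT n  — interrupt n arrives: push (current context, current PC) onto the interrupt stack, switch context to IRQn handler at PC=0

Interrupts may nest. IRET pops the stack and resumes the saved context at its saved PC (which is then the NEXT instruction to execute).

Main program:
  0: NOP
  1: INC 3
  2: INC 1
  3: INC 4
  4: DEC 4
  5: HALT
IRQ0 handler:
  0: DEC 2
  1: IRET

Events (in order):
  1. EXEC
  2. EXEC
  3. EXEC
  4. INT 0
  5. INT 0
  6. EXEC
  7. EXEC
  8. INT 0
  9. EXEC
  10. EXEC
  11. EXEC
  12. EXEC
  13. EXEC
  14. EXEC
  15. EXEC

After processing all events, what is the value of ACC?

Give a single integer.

Answer: -2

Derivation:
Event 1 (EXEC): [MAIN] PC=0: NOP
Event 2 (EXEC): [MAIN] PC=1: INC 3 -> ACC=3
Event 3 (EXEC): [MAIN] PC=2: INC 1 -> ACC=4
Event 4 (INT 0): INT 0 arrives: push (MAIN, PC=3), enter IRQ0 at PC=0 (depth now 1)
Event 5 (INT 0): INT 0 arrives: push (IRQ0, PC=0), enter IRQ0 at PC=0 (depth now 2)
Event 6 (EXEC): [IRQ0] PC=0: DEC 2 -> ACC=2
Event 7 (EXEC): [IRQ0] PC=1: IRET -> resume IRQ0 at PC=0 (depth now 1)
Event 8 (INT 0): INT 0 arrives: push (IRQ0, PC=0), enter IRQ0 at PC=0 (depth now 2)
Event 9 (EXEC): [IRQ0] PC=0: DEC 2 -> ACC=0
Event 10 (EXEC): [IRQ0] PC=1: IRET -> resume IRQ0 at PC=0 (depth now 1)
Event 11 (EXEC): [IRQ0] PC=0: DEC 2 -> ACC=-2
Event 12 (EXEC): [IRQ0] PC=1: IRET -> resume MAIN at PC=3 (depth now 0)
Event 13 (EXEC): [MAIN] PC=3: INC 4 -> ACC=2
Event 14 (EXEC): [MAIN] PC=4: DEC 4 -> ACC=-2
Event 15 (EXEC): [MAIN] PC=5: HALT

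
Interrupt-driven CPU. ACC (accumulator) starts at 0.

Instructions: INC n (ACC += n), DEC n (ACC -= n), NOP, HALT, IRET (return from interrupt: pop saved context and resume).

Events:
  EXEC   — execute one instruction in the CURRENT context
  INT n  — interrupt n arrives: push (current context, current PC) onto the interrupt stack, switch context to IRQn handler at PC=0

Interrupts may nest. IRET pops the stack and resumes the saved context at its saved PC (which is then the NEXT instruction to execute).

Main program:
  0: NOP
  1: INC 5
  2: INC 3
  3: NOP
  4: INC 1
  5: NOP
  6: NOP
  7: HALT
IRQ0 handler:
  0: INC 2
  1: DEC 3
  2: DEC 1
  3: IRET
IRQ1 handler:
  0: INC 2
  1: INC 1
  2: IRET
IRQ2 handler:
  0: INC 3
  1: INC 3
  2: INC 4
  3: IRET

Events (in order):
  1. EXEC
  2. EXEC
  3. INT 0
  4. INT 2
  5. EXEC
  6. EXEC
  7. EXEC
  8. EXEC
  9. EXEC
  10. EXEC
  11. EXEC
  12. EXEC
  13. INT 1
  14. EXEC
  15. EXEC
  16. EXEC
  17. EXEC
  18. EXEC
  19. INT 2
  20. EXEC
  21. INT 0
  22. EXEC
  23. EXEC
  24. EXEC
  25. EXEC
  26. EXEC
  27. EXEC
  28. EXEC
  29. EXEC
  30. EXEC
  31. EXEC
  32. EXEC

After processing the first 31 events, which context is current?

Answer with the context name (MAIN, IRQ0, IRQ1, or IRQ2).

Answer: MAIN

Derivation:
Event 1 (EXEC): [MAIN] PC=0: NOP
Event 2 (EXEC): [MAIN] PC=1: INC 5 -> ACC=5
Event 3 (INT 0): INT 0 arrives: push (MAIN, PC=2), enter IRQ0 at PC=0 (depth now 1)
Event 4 (INT 2): INT 2 arrives: push (IRQ0, PC=0), enter IRQ2 at PC=0 (depth now 2)
Event 5 (EXEC): [IRQ2] PC=0: INC 3 -> ACC=8
Event 6 (EXEC): [IRQ2] PC=1: INC 3 -> ACC=11
Event 7 (EXEC): [IRQ2] PC=2: INC 4 -> ACC=15
Event 8 (EXEC): [IRQ2] PC=3: IRET -> resume IRQ0 at PC=0 (depth now 1)
Event 9 (EXEC): [IRQ0] PC=0: INC 2 -> ACC=17
Event 10 (EXEC): [IRQ0] PC=1: DEC 3 -> ACC=14
Event 11 (EXEC): [IRQ0] PC=2: DEC 1 -> ACC=13
Event 12 (EXEC): [IRQ0] PC=3: IRET -> resume MAIN at PC=2 (depth now 0)
Event 13 (INT 1): INT 1 arrives: push (MAIN, PC=2), enter IRQ1 at PC=0 (depth now 1)
Event 14 (EXEC): [IRQ1] PC=0: INC 2 -> ACC=15
Event 15 (EXEC): [IRQ1] PC=1: INC 1 -> ACC=16
Event 16 (EXEC): [IRQ1] PC=2: IRET -> resume MAIN at PC=2 (depth now 0)
Event 17 (EXEC): [MAIN] PC=2: INC 3 -> ACC=19
Event 18 (EXEC): [MAIN] PC=3: NOP
Event 19 (INT 2): INT 2 arrives: push (MAIN, PC=4), enter IRQ2 at PC=0 (depth now 1)
Event 20 (EXEC): [IRQ2] PC=0: INC 3 -> ACC=22
Event 21 (INT 0): INT 0 arrives: push (IRQ2, PC=1), enter IRQ0 at PC=0 (depth now 2)
Event 22 (EXEC): [IRQ0] PC=0: INC 2 -> ACC=24
Event 23 (EXEC): [IRQ0] PC=1: DEC 3 -> ACC=21
Event 24 (EXEC): [IRQ0] PC=2: DEC 1 -> ACC=20
Event 25 (EXEC): [IRQ0] PC=3: IRET -> resume IRQ2 at PC=1 (depth now 1)
Event 26 (EXEC): [IRQ2] PC=1: INC 3 -> ACC=23
Event 27 (EXEC): [IRQ2] PC=2: INC 4 -> ACC=27
Event 28 (EXEC): [IRQ2] PC=3: IRET -> resume MAIN at PC=4 (depth now 0)
Event 29 (EXEC): [MAIN] PC=4: INC 1 -> ACC=28
Event 30 (EXEC): [MAIN] PC=5: NOP
Event 31 (EXEC): [MAIN] PC=6: NOP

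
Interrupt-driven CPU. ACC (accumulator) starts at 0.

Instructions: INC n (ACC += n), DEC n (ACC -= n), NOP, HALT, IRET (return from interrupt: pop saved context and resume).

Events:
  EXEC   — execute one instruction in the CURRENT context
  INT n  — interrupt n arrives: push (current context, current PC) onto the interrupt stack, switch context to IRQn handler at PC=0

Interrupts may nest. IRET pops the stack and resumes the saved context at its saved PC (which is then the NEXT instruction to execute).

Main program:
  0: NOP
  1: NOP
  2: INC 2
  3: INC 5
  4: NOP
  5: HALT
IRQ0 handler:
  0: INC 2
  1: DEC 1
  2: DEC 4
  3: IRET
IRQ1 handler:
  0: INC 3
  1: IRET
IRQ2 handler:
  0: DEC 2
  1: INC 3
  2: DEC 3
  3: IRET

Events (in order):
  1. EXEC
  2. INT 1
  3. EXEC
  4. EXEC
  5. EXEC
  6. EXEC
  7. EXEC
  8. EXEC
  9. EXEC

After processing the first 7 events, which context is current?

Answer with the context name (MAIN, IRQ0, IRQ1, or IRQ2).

Event 1 (EXEC): [MAIN] PC=0: NOP
Event 2 (INT 1): INT 1 arrives: push (MAIN, PC=1), enter IRQ1 at PC=0 (depth now 1)
Event 3 (EXEC): [IRQ1] PC=0: INC 3 -> ACC=3
Event 4 (EXEC): [IRQ1] PC=1: IRET -> resume MAIN at PC=1 (depth now 0)
Event 5 (EXEC): [MAIN] PC=1: NOP
Event 6 (EXEC): [MAIN] PC=2: INC 2 -> ACC=5
Event 7 (EXEC): [MAIN] PC=3: INC 5 -> ACC=10

Answer: MAIN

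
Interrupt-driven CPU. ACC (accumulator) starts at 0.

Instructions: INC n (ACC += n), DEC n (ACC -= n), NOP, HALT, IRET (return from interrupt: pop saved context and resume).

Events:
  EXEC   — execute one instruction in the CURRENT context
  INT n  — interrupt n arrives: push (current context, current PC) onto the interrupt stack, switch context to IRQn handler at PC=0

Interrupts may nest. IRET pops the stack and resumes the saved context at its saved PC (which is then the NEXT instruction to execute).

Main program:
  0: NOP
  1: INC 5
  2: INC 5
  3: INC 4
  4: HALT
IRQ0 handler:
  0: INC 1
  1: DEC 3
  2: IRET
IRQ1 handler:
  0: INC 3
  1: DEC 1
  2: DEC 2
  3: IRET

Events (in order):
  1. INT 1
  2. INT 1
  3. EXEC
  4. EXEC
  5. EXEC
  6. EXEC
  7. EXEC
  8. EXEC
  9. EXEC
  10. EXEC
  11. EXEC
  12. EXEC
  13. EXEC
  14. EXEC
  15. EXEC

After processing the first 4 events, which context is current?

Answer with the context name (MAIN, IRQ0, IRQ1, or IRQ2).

Event 1 (INT 1): INT 1 arrives: push (MAIN, PC=0), enter IRQ1 at PC=0 (depth now 1)
Event 2 (INT 1): INT 1 arrives: push (IRQ1, PC=0), enter IRQ1 at PC=0 (depth now 2)
Event 3 (EXEC): [IRQ1] PC=0: INC 3 -> ACC=3
Event 4 (EXEC): [IRQ1] PC=1: DEC 1 -> ACC=2

Answer: IRQ1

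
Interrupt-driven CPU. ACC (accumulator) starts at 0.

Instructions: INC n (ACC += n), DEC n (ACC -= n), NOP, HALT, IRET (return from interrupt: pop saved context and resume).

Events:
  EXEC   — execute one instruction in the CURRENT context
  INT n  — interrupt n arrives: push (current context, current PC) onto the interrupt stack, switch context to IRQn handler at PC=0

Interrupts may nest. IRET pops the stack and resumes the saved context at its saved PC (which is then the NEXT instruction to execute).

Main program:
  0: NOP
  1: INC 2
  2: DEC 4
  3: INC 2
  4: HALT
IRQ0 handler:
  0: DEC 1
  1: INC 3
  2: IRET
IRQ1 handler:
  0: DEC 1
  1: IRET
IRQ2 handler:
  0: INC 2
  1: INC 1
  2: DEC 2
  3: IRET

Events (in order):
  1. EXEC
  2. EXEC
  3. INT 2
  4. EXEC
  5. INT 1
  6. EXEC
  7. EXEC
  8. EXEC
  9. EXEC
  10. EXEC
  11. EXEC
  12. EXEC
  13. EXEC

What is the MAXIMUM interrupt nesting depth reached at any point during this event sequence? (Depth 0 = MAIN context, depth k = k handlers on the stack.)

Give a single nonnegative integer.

Event 1 (EXEC): [MAIN] PC=0: NOP [depth=0]
Event 2 (EXEC): [MAIN] PC=1: INC 2 -> ACC=2 [depth=0]
Event 3 (INT 2): INT 2 arrives: push (MAIN, PC=2), enter IRQ2 at PC=0 (depth now 1) [depth=1]
Event 4 (EXEC): [IRQ2] PC=0: INC 2 -> ACC=4 [depth=1]
Event 5 (INT 1): INT 1 arrives: push (IRQ2, PC=1), enter IRQ1 at PC=0 (depth now 2) [depth=2]
Event 6 (EXEC): [IRQ1] PC=0: DEC 1 -> ACC=3 [depth=2]
Event 7 (EXEC): [IRQ1] PC=1: IRET -> resume IRQ2 at PC=1 (depth now 1) [depth=1]
Event 8 (EXEC): [IRQ2] PC=1: INC 1 -> ACC=4 [depth=1]
Event 9 (EXEC): [IRQ2] PC=2: DEC 2 -> ACC=2 [depth=1]
Event 10 (EXEC): [IRQ2] PC=3: IRET -> resume MAIN at PC=2 (depth now 0) [depth=0]
Event 11 (EXEC): [MAIN] PC=2: DEC 4 -> ACC=-2 [depth=0]
Event 12 (EXEC): [MAIN] PC=3: INC 2 -> ACC=0 [depth=0]
Event 13 (EXEC): [MAIN] PC=4: HALT [depth=0]
Max depth observed: 2

Answer: 2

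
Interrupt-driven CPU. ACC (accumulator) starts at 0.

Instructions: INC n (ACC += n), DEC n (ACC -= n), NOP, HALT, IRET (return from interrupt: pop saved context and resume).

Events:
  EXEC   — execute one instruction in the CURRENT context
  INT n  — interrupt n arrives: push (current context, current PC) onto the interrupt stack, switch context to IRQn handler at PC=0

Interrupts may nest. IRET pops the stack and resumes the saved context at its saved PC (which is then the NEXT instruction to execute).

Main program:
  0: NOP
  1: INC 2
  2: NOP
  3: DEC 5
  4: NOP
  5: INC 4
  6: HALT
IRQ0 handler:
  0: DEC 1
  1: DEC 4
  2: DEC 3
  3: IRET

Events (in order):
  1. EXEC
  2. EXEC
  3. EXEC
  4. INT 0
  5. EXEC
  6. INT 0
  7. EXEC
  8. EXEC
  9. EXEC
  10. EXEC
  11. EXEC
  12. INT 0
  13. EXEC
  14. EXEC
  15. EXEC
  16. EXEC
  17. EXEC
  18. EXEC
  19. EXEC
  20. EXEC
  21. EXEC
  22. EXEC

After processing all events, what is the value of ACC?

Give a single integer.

Answer: -23

Derivation:
Event 1 (EXEC): [MAIN] PC=0: NOP
Event 2 (EXEC): [MAIN] PC=1: INC 2 -> ACC=2
Event 3 (EXEC): [MAIN] PC=2: NOP
Event 4 (INT 0): INT 0 arrives: push (MAIN, PC=3), enter IRQ0 at PC=0 (depth now 1)
Event 5 (EXEC): [IRQ0] PC=0: DEC 1 -> ACC=1
Event 6 (INT 0): INT 0 arrives: push (IRQ0, PC=1), enter IRQ0 at PC=0 (depth now 2)
Event 7 (EXEC): [IRQ0] PC=0: DEC 1 -> ACC=0
Event 8 (EXEC): [IRQ0] PC=1: DEC 4 -> ACC=-4
Event 9 (EXEC): [IRQ0] PC=2: DEC 3 -> ACC=-7
Event 10 (EXEC): [IRQ0] PC=3: IRET -> resume IRQ0 at PC=1 (depth now 1)
Event 11 (EXEC): [IRQ0] PC=1: DEC 4 -> ACC=-11
Event 12 (INT 0): INT 0 arrives: push (IRQ0, PC=2), enter IRQ0 at PC=0 (depth now 2)
Event 13 (EXEC): [IRQ0] PC=0: DEC 1 -> ACC=-12
Event 14 (EXEC): [IRQ0] PC=1: DEC 4 -> ACC=-16
Event 15 (EXEC): [IRQ0] PC=2: DEC 3 -> ACC=-19
Event 16 (EXEC): [IRQ0] PC=3: IRET -> resume IRQ0 at PC=2 (depth now 1)
Event 17 (EXEC): [IRQ0] PC=2: DEC 3 -> ACC=-22
Event 18 (EXEC): [IRQ0] PC=3: IRET -> resume MAIN at PC=3 (depth now 0)
Event 19 (EXEC): [MAIN] PC=3: DEC 5 -> ACC=-27
Event 20 (EXEC): [MAIN] PC=4: NOP
Event 21 (EXEC): [MAIN] PC=5: INC 4 -> ACC=-23
Event 22 (EXEC): [MAIN] PC=6: HALT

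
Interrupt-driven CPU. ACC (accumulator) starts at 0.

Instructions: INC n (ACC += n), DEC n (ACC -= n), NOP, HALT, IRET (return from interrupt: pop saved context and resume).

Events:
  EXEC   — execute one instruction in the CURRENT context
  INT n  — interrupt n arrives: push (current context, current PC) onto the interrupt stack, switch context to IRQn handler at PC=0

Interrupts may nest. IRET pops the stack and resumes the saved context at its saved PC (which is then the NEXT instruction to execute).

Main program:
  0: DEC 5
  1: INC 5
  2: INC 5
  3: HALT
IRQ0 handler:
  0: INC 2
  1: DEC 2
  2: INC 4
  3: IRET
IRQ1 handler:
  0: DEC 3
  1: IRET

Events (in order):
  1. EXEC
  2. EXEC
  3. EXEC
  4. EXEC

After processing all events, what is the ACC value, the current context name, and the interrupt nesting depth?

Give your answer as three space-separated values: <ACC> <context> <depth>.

Answer: 5 MAIN 0

Derivation:
Event 1 (EXEC): [MAIN] PC=0: DEC 5 -> ACC=-5
Event 2 (EXEC): [MAIN] PC=1: INC 5 -> ACC=0
Event 3 (EXEC): [MAIN] PC=2: INC 5 -> ACC=5
Event 4 (EXEC): [MAIN] PC=3: HALT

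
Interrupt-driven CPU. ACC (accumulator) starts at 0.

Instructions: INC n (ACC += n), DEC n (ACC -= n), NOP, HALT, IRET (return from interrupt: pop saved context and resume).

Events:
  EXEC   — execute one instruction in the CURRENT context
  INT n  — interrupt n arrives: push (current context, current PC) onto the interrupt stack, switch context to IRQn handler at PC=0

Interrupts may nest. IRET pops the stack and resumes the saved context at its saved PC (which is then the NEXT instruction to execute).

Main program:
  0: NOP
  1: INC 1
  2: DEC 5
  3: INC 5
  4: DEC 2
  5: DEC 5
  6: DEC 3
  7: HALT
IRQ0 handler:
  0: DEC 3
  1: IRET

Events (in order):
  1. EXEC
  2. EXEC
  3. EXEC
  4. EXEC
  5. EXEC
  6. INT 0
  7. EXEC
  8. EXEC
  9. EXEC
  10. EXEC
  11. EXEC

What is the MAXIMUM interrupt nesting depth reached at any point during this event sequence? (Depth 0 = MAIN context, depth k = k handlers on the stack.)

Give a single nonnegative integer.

Answer: 1

Derivation:
Event 1 (EXEC): [MAIN] PC=0: NOP [depth=0]
Event 2 (EXEC): [MAIN] PC=1: INC 1 -> ACC=1 [depth=0]
Event 3 (EXEC): [MAIN] PC=2: DEC 5 -> ACC=-4 [depth=0]
Event 4 (EXEC): [MAIN] PC=3: INC 5 -> ACC=1 [depth=0]
Event 5 (EXEC): [MAIN] PC=4: DEC 2 -> ACC=-1 [depth=0]
Event 6 (INT 0): INT 0 arrives: push (MAIN, PC=5), enter IRQ0 at PC=0 (depth now 1) [depth=1]
Event 7 (EXEC): [IRQ0] PC=0: DEC 3 -> ACC=-4 [depth=1]
Event 8 (EXEC): [IRQ0] PC=1: IRET -> resume MAIN at PC=5 (depth now 0) [depth=0]
Event 9 (EXEC): [MAIN] PC=5: DEC 5 -> ACC=-9 [depth=0]
Event 10 (EXEC): [MAIN] PC=6: DEC 3 -> ACC=-12 [depth=0]
Event 11 (EXEC): [MAIN] PC=7: HALT [depth=0]
Max depth observed: 1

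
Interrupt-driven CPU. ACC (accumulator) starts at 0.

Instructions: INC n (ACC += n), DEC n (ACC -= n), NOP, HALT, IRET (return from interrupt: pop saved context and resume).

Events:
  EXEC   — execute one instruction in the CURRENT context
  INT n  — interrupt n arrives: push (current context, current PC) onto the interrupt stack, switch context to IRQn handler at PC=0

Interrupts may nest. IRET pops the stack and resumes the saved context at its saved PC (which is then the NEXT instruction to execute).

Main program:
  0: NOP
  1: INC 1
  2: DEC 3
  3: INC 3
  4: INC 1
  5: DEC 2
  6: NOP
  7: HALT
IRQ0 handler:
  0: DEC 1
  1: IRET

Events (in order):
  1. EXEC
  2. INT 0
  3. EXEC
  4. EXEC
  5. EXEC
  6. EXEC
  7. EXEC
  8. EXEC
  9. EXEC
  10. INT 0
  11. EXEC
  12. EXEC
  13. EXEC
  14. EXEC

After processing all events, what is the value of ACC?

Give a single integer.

Event 1 (EXEC): [MAIN] PC=0: NOP
Event 2 (INT 0): INT 0 arrives: push (MAIN, PC=1), enter IRQ0 at PC=0 (depth now 1)
Event 3 (EXEC): [IRQ0] PC=0: DEC 1 -> ACC=-1
Event 4 (EXEC): [IRQ0] PC=1: IRET -> resume MAIN at PC=1 (depth now 0)
Event 5 (EXEC): [MAIN] PC=1: INC 1 -> ACC=0
Event 6 (EXEC): [MAIN] PC=2: DEC 3 -> ACC=-3
Event 7 (EXEC): [MAIN] PC=3: INC 3 -> ACC=0
Event 8 (EXEC): [MAIN] PC=4: INC 1 -> ACC=1
Event 9 (EXEC): [MAIN] PC=5: DEC 2 -> ACC=-1
Event 10 (INT 0): INT 0 arrives: push (MAIN, PC=6), enter IRQ0 at PC=0 (depth now 1)
Event 11 (EXEC): [IRQ0] PC=0: DEC 1 -> ACC=-2
Event 12 (EXEC): [IRQ0] PC=1: IRET -> resume MAIN at PC=6 (depth now 0)
Event 13 (EXEC): [MAIN] PC=6: NOP
Event 14 (EXEC): [MAIN] PC=7: HALT

Answer: -2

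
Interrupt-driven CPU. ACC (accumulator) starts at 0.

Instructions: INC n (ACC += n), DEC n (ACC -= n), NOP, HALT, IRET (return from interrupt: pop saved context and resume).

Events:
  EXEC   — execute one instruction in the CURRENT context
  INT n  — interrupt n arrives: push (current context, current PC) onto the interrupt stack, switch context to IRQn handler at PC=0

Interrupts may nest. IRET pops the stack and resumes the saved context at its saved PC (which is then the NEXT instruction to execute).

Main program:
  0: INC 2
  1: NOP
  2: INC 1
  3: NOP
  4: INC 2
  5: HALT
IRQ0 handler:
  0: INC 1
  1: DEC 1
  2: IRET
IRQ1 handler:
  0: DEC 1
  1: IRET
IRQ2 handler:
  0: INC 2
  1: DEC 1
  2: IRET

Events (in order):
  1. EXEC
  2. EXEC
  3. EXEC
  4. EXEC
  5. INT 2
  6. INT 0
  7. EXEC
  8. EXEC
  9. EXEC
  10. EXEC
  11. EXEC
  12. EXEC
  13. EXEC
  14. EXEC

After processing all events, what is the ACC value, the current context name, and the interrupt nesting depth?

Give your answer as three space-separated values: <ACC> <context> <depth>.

Event 1 (EXEC): [MAIN] PC=0: INC 2 -> ACC=2
Event 2 (EXEC): [MAIN] PC=1: NOP
Event 3 (EXEC): [MAIN] PC=2: INC 1 -> ACC=3
Event 4 (EXEC): [MAIN] PC=3: NOP
Event 5 (INT 2): INT 2 arrives: push (MAIN, PC=4), enter IRQ2 at PC=0 (depth now 1)
Event 6 (INT 0): INT 0 arrives: push (IRQ2, PC=0), enter IRQ0 at PC=0 (depth now 2)
Event 7 (EXEC): [IRQ0] PC=0: INC 1 -> ACC=4
Event 8 (EXEC): [IRQ0] PC=1: DEC 1 -> ACC=3
Event 9 (EXEC): [IRQ0] PC=2: IRET -> resume IRQ2 at PC=0 (depth now 1)
Event 10 (EXEC): [IRQ2] PC=0: INC 2 -> ACC=5
Event 11 (EXEC): [IRQ2] PC=1: DEC 1 -> ACC=4
Event 12 (EXEC): [IRQ2] PC=2: IRET -> resume MAIN at PC=4 (depth now 0)
Event 13 (EXEC): [MAIN] PC=4: INC 2 -> ACC=6
Event 14 (EXEC): [MAIN] PC=5: HALT

Answer: 6 MAIN 0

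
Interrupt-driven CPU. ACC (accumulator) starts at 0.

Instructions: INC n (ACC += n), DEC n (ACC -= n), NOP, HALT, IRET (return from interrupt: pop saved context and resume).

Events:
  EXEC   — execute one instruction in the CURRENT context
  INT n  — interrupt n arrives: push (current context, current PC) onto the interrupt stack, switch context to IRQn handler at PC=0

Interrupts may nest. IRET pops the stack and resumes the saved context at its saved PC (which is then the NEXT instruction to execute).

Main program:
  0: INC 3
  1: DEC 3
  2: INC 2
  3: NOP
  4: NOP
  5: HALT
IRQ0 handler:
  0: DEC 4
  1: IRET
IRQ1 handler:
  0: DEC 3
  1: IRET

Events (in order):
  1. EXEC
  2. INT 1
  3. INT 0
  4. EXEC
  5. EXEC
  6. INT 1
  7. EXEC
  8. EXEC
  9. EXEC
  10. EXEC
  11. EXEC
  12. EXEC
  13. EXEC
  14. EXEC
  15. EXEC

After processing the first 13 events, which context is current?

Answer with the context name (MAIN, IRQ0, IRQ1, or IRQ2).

Event 1 (EXEC): [MAIN] PC=0: INC 3 -> ACC=3
Event 2 (INT 1): INT 1 arrives: push (MAIN, PC=1), enter IRQ1 at PC=0 (depth now 1)
Event 3 (INT 0): INT 0 arrives: push (IRQ1, PC=0), enter IRQ0 at PC=0 (depth now 2)
Event 4 (EXEC): [IRQ0] PC=0: DEC 4 -> ACC=-1
Event 5 (EXEC): [IRQ0] PC=1: IRET -> resume IRQ1 at PC=0 (depth now 1)
Event 6 (INT 1): INT 1 arrives: push (IRQ1, PC=0), enter IRQ1 at PC=0 (depth now 2)
Event 7 (EXEC): [IRQ1] PC=0: DEC 3 -> ACC=-4
Event 8 (EXEC): [IRQ1] PC=1: IRET -> resume IRQ1 at PC=0 (depth now 1)
Event 9 (EXEC): [IRQ1] PC=0: DEC 3 -> ACC=-7
Event 10 (EXEC): [IRQ1] PC=1: IRET -> resume MAIN at PC=1 (depth now 0)
Event 11 (EXEC): [MAIN] PC=1: DEC 3 -> ACC=-10
Event 12 (EXEC): [MAIN] PC=2: INC 2 -> ACC=-8
Event 13 (EXEC): [MAIN] PC=3: NOP

Answer: MAIN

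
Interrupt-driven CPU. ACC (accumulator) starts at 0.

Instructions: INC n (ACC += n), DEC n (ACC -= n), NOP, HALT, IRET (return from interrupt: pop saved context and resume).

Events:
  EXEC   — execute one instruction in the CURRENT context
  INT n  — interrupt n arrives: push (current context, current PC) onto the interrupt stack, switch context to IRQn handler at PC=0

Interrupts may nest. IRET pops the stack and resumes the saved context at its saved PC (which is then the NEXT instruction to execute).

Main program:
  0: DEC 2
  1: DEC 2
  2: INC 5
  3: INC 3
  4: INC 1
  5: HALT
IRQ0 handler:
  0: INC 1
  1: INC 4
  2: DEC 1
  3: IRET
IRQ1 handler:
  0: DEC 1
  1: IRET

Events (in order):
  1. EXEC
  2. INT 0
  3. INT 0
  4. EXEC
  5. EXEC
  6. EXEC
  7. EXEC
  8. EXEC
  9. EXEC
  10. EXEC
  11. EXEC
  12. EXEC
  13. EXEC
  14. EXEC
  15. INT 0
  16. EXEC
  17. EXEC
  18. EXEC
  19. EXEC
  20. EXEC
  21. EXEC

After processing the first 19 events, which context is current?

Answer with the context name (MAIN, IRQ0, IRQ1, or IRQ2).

Event 1 (EXEC): [MAIN] PC=0: DEC 2 -> ACC=-2
Event 2 (INT 0): INT 0 arrives: push (MAIN, PC=1), enter IRQ0 at PC=0 (depth now 1)
Event 3 (INT 0): INT 0 arrives: push (IRQ0, PC=0), enter IRQ0 at PC=0 (depth now 2)
Event 4 (EXEC): [IRQ0] PC=0: INC 1 -> ACC=-1
Event 5 (EXEC): [IRQ0] PC=1: INC 4 -> ACC=3
Event 6 (EXEC): [IRQ0] PC=2: DEC 1 -> ACC=2
Event 7 (EXEC): [IRQ0] PC=3: IRET -> resume IRQ0 at PC=0 (depth now 1)
Event 8 (EXEC): [IRQ0] PC=0: INC 1 -> ACC=3
Event 9 (EXEC): [IRQ0] PC=1: INC 4 -> ACC=7
Event 10 (EXEC): [IRQ0] PC=2: DEC 1 -> ACC=6
Event 11 (EXEC): [IRQ0] PC=3: IRET -> resume MAIN at PC=1 (depth now 0)
Event 12 (EXEC): [MAIN] PC=1: DEC 2 -> ACC=4
Event 13 (EXEC): [MAIN] PC=2: INC 5 -> ACC=9
Event 14 (EXEC): [MAIN] PC=3: INC 3 -> ACC=12
Event 15 (INT 0): INT 0 arrives: push (MAIN, PC=4), enter IRQ0 at PC=0 (depth now 1)
Event 16 (EXEC): [IRQ0] PC=0: INC 1 -> ACC=13
Event 17 (EXEC): [IRQ0] PC=1: INC 4 -> ACC=17
Event 18 (EXEC): [IRQ0] PC=2: DEC 1 -> ACC=16
Event 19 (EXEC): [IRQ0] PC=3: IRET -> resume MAIN at PC=4 (depth now 0)

Answer: MAIN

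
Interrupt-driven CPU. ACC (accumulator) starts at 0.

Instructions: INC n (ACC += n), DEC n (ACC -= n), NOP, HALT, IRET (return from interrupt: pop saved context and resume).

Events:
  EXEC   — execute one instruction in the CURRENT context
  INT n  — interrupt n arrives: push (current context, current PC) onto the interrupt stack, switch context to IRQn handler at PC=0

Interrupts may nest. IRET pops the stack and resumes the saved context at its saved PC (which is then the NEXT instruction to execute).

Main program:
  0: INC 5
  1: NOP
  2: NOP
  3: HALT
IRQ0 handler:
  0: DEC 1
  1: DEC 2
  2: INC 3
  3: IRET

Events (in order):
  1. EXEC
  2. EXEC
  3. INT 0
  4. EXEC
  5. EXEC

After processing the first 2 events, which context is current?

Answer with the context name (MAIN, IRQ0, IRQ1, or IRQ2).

Event 1 (EXEC): [MAIN] PC=0: INC 5 -> ACC=5
Event 2 (EXEC): [MAIN] PC=1: NOP

Answer: MAIN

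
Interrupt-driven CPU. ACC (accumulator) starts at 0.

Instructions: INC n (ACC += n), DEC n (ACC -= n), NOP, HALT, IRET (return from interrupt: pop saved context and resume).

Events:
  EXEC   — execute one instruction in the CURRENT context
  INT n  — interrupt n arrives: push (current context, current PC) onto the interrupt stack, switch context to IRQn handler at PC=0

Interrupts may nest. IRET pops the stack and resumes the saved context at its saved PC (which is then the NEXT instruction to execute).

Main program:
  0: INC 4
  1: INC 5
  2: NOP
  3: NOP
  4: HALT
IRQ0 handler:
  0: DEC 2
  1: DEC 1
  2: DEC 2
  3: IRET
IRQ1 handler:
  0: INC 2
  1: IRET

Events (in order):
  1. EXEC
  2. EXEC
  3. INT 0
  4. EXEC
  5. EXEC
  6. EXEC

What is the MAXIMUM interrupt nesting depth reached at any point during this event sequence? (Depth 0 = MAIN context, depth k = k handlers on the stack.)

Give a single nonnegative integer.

Answer: 1

Derivation:
Event 1 (EXEC): [MAIN] PC=0: INC 4 -> ACC=4 [depth=0]
Event 2 (EXEC): [MAIN] PC=1: INC 5 -> ACC=9 [depth=0]
Event 3 (INT 0): INT 0 arrives: push (MAIN, PC=2), enter IRQ0 at PC=0 (depth now 1) [depth=1]
Event 4 (EXEC): [IRQ0] PC=0: DEC 2 -> ACC=7 [depth=1]
Event 5 (EXEC): [IRQ0] PC=1: DEC 1 -> ACC=6 [depth=1]
Event 6 (EXEC): [IRQ0] PC=2: DEC 2 -> ACC=4 [depth=1]
Max depth observed: 1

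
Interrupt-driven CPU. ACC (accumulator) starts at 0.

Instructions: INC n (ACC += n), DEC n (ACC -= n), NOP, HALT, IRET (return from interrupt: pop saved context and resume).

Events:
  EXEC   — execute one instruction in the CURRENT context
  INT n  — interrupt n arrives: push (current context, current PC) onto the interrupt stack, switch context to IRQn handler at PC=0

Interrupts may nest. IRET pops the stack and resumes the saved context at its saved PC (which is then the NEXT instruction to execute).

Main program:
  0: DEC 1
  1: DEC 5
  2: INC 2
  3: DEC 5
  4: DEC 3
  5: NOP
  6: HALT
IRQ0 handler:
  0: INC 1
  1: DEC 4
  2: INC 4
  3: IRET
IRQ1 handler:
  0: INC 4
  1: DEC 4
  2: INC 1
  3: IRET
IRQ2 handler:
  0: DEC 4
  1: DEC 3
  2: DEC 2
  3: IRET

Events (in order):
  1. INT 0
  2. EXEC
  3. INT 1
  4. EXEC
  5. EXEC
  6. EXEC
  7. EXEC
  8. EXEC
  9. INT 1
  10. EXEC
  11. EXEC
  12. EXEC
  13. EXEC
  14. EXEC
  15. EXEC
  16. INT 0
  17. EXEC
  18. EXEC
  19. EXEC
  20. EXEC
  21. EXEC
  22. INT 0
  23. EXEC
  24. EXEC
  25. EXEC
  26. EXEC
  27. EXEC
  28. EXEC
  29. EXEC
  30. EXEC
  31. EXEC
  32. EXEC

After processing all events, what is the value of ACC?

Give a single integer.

Answer: -7

Derivation:
Event 1 (INT 0): INT 0 arrives: push (MAIN, PC=0), enter IRQ0 at PC=0 (depth now 1)
Event 2 (EXEC): [IRQ0] PC=0: INC 1 -> ACC=1
Event 3 (INT 1): INT 1 arrives: push (IRQ0, PC=1), enter IRQ1 at PC=0 (depth now 2)
Event 4 (EXEC): [IRQ1] PC=0: INC 4 -> ACC=5
Event 5 (EXEC): [IRQ1] PC=1: DEC 4 -> ACC=1
Event 6 (EXEC): [IRQ1] PC=2: INC 1 -> ACC=2
Event 7 (EXEC): [IRQ1] PC=3: IRET -> resume IRQ0 at PC=1 (depth now 1)
Event 8 (EXEC): [IRQ0] PC=1: DEC 4 -> ACC=-2
Event 9 (INT 1): INT 1 arrives: push (IRQ0, PC=2), enter IRQ1 at PC=0 (depth now 2)
Event 10 (EXEC): [IRQ1] PC=0: INC 4 -> ACC=2
Event 11 (EXEC): [IRQ1] PC=1: DEC 4 -> ACC=-2
Event 12 (EXEC): [IRQ1] PC=2: INC 1 -> ACC=-1
Event 13 (EXEC): [IRQ1] PC=3: IRET -> resume IRQ0 at PC=2 (depth now 1)
Event 14 (EXEC): [IRQ0] PC=2: INC 4 -> ACC=3
Event 15 (EXEC): [IRQ0] PC=3: IRET -> resume MAIN at PC=0 (depth now 0)
Event 16 (INT 0): INT 0 arrives: push (MAIN, PC=0), enter IRQ0 at PC=0 (depth now 1)
Event 17 (EXEC): [IRQ0] PC=0: INC 1 -> ACC=4
Event 18 (EXEC): [IRQ0] PC=1: DEC 4 -> ACC=0
Event 19 (EXEC): [IRQ0] PC=2: INC 4 -> ACC=4
Event 20 (EXEC): [IRQ0] PC=3: IRET -> resume MAIN at PC=0 (depth now 0)
Event 21 (EXEC): [MAIN] PC=0: DEC 1 -> ACC=3
Event 22 (INT 0): INT 0 arrives: push (MAIN, PC=1), enter IRQ0 at PC=0 (depth now 1)
Event 23 (EXEC): [IRQ0] PC=0: INC 1 -> ACC=4
Event 24 (EXEC): [IRQ0] PC=1: DEC 4 -> ACC=0
Event 25 (EXEC): [IRQ0] PC=2: INC 4 -> ACC=4
Event 26 (EXEC): [IRQ0] PC=3: IRET -> resume MAIN at PC=1 (depth now 0)
Event 27 (EXEC): [MAIN] PC=1: DEC 5 -> ACC=-1
Event 28 (EXEC): [MAIN] PC=2: INC 2 -> ACC=1
Event 29 (EXEC): [MAIN] PC=3: DEC 5 -> ACC=-4
Event 30 (EXEC): [MAIN] PC=4: DEC 3 -> ACC=-7
Event 31 (EXEC): [MAIN] PC=5: NOP
Event 32 (EXEC): [MAIN] PC=6: HALT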